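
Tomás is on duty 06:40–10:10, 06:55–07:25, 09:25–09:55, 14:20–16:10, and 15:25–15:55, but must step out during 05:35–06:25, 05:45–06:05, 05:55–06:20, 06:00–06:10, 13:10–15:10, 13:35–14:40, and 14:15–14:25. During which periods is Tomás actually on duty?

First set merges to 06:40-10:10, 14:20-16:10.
Second set merges to 05:35-06:25, 13:10-15:10.
06:40-10:10: no B overlap → unchanged.
14:20-16:10 minus B → 15:10-16:10.

06:40-10:10, 15:10-16:10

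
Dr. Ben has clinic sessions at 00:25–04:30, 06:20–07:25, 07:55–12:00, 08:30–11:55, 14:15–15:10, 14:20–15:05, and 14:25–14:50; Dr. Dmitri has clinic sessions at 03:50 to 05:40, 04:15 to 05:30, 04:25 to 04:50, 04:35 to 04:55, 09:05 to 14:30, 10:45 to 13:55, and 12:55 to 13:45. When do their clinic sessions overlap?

A, merged: 00:25–04:30, 06:20–07:25, 07:55–12:00, 14:15–15:10.
B, merged: 03:50–05:40, 09:05–14:30.
00:25–04:30 ∩ B → 03:50–04:30.
06:20–07:25 meets no B interval.
07:55–12:00 ∩ B → 09:05–12:00.
14:15–15:10 ∩ B → 14:15–14:30.

03:50–04:30, 09:05–12:00, 14:15–14:30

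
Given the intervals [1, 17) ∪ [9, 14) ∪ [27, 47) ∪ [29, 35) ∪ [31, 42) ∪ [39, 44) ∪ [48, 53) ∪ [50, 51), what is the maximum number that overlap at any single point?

3

At 31, 3 of the intervals are simultaneously active.
No point has more.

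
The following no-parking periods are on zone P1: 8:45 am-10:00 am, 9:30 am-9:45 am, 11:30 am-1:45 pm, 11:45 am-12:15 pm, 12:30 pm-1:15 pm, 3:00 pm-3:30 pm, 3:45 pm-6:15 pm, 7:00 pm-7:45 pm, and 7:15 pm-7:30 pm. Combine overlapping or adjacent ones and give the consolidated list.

9:30 am–9:45 am overlaps/touches 8:45 am–10:00 am → extend to 8:45 am–10:00 am.
11:30 am–1:45 pm is disjoint → start new block.
11:45 am–12:15 pm overlaps/touches 11:30 am–1:45 pm → extend to 11:30 am–1:45 pm.
12:30 pm–1:15 pm overlaps/touches 11:30 am–1:45 pm → extend to 11:30 am–1:45 pm.
3:00 pm–3:30 pm is disjoint → start new block.
3:45 pm–6:15 pm is disjoint → start new block.
7:00 pm–7:45 pm is disjoint → start new block.
7:15 pm–7:30 pm overlaps/touches 7:00 pm–7:45 pm → extend to 7:00 pm–7:45 pm.

8:45 am–10:00 am, 11:30 am–1:45 pm, 3:00 pm–3:30 pm, 3:45 pm–6:15 pm, 7:00 pm–7:45 pm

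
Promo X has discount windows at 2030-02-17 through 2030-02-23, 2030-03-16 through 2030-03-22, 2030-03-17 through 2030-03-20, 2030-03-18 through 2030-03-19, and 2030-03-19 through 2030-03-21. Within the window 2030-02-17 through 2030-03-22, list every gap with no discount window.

Covered (merged): 2030-02-17 through 2030-02-23, 2030-03-16 through 2030-03-22.
Gaps within 2030-02-17 through 2030-03-22: 2030-02-24 through 2030-03-15.

2030-02-24 through 2030-03-15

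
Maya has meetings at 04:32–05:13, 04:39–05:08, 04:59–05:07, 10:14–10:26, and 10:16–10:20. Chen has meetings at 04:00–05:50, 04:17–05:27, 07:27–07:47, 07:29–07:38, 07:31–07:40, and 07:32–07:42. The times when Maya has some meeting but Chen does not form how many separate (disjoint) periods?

A, merged: 04:32–05:13, 10:14–10:26.
B, merged: 04:00–05:50, 07:27–07:47.
A \ B = 10:14–10:26.
That is 1 disjoint piece.

1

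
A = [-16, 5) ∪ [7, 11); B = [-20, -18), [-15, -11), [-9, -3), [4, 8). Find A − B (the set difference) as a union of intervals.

[-16, -15) ∪ [-11, -9) ∪ [-3, 4) ∪ [8, 11)

[-16, 5) with B removed leaves [-16, -15), [-11, -9), [-3, 4).
[7, 11) with B removed leaves [8, 11).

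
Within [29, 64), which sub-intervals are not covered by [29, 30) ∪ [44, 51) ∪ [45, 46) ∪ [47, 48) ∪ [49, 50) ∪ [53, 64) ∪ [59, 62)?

[30, 44) ∪ [51, 53)

Covered (merged): [29, 30), [44, 51), [53, 64).
Uncovered inside [29, 64): [30, 44), [51, 53).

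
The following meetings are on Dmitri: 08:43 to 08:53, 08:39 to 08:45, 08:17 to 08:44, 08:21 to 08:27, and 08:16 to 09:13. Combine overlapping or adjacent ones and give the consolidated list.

08:16-09:13

Sort by start: 08:16-09:13, 08:17-08:44, 08:21-08:27, 08:39-08:45, 08:43-08:53.
08:17-08:44 overlaps/touches 08:16-09:13 → extend to 08:16-09:13.
08:21-08:27 overlaps/touches 08:16-09:13 → extend to 08:16-09:13.
08:39-08:45 overlaps/touches 08:16-09:13 → extend to 08:16-09:13.
08:43-08:53 overlaps/touches 08:16-09:13 → extend to 08:16-09:13.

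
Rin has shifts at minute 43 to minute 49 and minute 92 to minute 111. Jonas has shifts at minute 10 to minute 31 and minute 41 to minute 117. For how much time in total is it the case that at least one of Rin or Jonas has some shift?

97 minutes

A ∪ B = minute 10 to minute 31, minute 41 to minute 117.
Total: 21 minutes + 76 minutes = 97 minutes.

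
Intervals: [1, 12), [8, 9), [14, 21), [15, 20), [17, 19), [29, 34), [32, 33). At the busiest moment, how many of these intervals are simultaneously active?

3

Walk the sorted start/end points keeping a running depth.
The depth first hits 3 at 17.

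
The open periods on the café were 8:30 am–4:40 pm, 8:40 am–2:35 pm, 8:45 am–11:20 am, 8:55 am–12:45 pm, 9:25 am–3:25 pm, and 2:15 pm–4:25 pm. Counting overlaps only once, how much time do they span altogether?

Merged: 8:30 am–4:40 pm.
Length: 8 h 10 min.

8 h 10 min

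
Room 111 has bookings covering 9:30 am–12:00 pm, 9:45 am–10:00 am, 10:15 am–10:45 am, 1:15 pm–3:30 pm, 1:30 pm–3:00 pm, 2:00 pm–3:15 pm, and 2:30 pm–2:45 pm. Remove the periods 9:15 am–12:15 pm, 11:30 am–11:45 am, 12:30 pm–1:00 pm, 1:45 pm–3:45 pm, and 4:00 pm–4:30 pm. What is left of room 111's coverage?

A, merged: 9:30 am–12:00 pm, 1:15 pm–3:30 pm.
B, merged: 9:15 am–12:15 pm, 12:30 pm–1:00 pm, 1:45 pm–3:45 pm, 4:00 pm–4:30 pm.
9:30 am–12:00 pm: fully covered by B → removed.
1:15 pm–3:30 pm minus B → 1:15 pm–1:45 pm.

1:15 pm–1:45 pm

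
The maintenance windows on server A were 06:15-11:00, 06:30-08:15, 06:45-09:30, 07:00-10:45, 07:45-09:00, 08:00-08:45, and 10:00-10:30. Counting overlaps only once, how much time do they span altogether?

Merged: 06:15-11:00.
Length: 4 h 45 min.

4 h 45 min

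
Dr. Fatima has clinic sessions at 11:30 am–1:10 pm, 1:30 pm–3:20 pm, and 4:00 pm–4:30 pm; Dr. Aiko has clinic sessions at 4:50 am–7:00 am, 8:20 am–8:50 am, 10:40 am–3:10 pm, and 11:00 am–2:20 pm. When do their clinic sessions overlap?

Second set merges to 4:50 am-7:00 am, 8:20 am-8:50 am, 10:40 am-3:10 pm.
11:30 am-1:10 pm meets the second set on 11:30 am-1:10 pm.
1:30 pm-3:20 pm meets the second set on 1:30 pm-3:10 pm.
4:00 pm-4:30 pm: no overlap with the second set.

11:30 am-1:10 pm, 1:30 pm-3:10 pm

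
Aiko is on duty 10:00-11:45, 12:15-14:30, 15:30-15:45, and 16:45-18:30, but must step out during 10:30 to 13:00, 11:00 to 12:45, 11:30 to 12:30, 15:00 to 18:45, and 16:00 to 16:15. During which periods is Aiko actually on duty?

Merge the second list: 10:30–13:00, 15:00–18:45.
10:00–11:45 with B removed leaves 10:00–10:30.
12:15–14:30 with B removed leaves 13:00–14:30.
15:30–15:45 lies entirely inside B → drops out.
16:45–18:30 lies entirely inside B → drops out.

10:00–10:30, 13:00–14:30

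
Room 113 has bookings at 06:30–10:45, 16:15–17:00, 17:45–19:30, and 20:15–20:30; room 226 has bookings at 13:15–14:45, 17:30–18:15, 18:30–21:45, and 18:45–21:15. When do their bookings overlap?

Second set merges to 13:15–14:45, 17:30–18:15, 18:30–21:45.
06:30–10:45 falls entirely outside B.
16:15–17:00 falls entirely outside B.
17:45–19:30 overlaps B on 17:45–18:15, 18:30–19:30.
20:15–20:30 overlaps B on 20:15–20:30.

17:45–18:15, 18:30–19:30, 20:15–20:30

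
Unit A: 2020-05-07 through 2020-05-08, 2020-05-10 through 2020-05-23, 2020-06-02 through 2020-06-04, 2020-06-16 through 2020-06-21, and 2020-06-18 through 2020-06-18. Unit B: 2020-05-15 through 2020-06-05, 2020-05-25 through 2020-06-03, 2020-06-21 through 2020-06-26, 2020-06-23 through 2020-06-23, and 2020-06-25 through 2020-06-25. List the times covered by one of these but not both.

First set merges to 2020-05-07 through 2020-05-08, 2020-05-10 through 2020-05-23, 2020-06-02 through 2020-06-04, 2020-06-16 through 2020-06-21.
Second set merges to 2020-05-15 through 2020-06-05, 2020-06-21 through 2020-06-26.
A but not B: 2020-05-07 through 2020-05-08, 2020-05-10 through 2020-05-14, 2020-06-16 through 2020-06-20.
B but not A: 2020-05-24 through 2020-06-01, 2020-06-05 through 2020-06-05, 2020-06-22 through 2020-06-26.
Combining gives A △ B.

2020-05-07 through 2020-05-08, 2020-05-10 through 2020-05-14, 2020-05-24 through 2020-06-01, 2020-06-05 through 2020-06-05, 2020-06-16 through 2020-06-20, 2020-06-22 through 2020-06-26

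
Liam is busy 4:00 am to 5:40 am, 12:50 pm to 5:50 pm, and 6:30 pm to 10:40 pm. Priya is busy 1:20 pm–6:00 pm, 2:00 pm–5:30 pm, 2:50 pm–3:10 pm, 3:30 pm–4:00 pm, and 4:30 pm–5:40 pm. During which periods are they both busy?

Merge the second list: 1:20 pm–6:00 pm.
4:00 am–5:40 am: no overlap with the second set.
12:50 pm–5:50 pm meets the second set on 1:20 pm–5:50 pm.
6:30 pm–10:40 pm: no overlap with the second set.

1:20 pm–5:50 pm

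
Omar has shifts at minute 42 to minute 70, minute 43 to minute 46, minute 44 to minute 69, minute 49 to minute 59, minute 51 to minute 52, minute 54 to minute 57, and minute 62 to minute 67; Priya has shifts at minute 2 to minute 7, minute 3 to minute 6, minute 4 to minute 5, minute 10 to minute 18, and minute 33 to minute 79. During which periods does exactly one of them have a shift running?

First set merges to minute 42 to minute 70.
Second set merges to minute 2 to minute 7, minute 10 to minute 18, minute 33 to minute 79.
A but not B: none.
B but not A: minute 2 to minute 7, minute 10 to minute 18, minute 33 to minute 42, minute 70 to minute 79.
Combining gives A △ B.

minute 2 to minute 7, minute 10 to minute 18, minute 33 to minute 42, minute 70 to minute 79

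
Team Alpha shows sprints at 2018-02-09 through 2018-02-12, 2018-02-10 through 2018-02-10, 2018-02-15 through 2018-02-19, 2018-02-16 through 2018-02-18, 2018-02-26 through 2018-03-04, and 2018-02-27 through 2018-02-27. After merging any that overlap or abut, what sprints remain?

2018-02-10 through 2018-02-10 overlaps/touches 2018-02-09 through 2018-02-12 → extend to 2018-02-09 through 2018-02-12.
2018-02-15 through 2018-02-19 is disjoint → start new block.
2018-02-16 through 2018-02-18 overlaps/touches 2018-02-15 through 2018-02-19 → extend to 2018-02-15 through 2018-02-19.
2018-02-26 through 2018-03-04 is disjoint → start new block.
2018-02-27 through 2018-02-27 overlaps/touches 2018-02-26 through 2018-03-04 → extend to 2018-02-26 through 2018-03-04.

2018-02-09 through 2018-02-12, 2018-02-15 through 2018-02-19, 2018-02-26 through 2018-03-04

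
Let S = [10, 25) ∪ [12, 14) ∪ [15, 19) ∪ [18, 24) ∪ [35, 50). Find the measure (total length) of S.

Merged: [10, 25), [35, 50).
Lengths: 15 + 15 = 30.

30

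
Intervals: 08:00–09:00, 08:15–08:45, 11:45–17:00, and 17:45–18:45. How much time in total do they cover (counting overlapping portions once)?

Merged: 08:00–09:00, 11:45–17:00, 17:45–18:45.
Lengths: 1 h + 5 h 15 min + 1 h = 7 h 15 min.

7 h 15 min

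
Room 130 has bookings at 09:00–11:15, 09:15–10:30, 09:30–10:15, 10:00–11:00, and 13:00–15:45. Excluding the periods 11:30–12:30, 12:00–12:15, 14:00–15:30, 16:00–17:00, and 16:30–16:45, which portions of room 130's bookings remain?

09:00–11:15, 13:00–14:00, 15:30–15:45

A, merged: 09:00–11:15, 13:00–15:45.
B, merged: 11:30–12:30, 14:00–15:30, 16:00–17:00.
09:00–11:15: nothing removed.
13:00–15:45 \ B = 13:00–14:00, 15:30–15:45.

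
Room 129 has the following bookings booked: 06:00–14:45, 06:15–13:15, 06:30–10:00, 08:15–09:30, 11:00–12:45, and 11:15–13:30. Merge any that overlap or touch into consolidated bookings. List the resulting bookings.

06:00–14:45

06:15–13:15 overlaps/touches 06:00–14:45 → extend to 06:00–14:45.
06:30–10:00 overlaps/touches 06:00–14:45 → extend to 06:00–14:45.
08:15–09:30 overlaps/touches 06:00–14:45 → extend to 06:00–14:45.
11:00–12:45 overlaps/touches 06:00–14:45 → extend to 06:00–14:45.
11:15–13:30 overlaps/touches 06:00–14:45 → extend to 06:00–14:45.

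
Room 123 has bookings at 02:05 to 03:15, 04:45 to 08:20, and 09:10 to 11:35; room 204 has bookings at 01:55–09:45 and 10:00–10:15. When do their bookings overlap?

02:05-03:15 ∩ B → 02:05-03:15.
04:45-08:20 ∩ B → 04:45-08:20.
09:10-11:35 ∩ B → 09:10-09:45, 10:00-10:15.

02:05-03:15, 04:45-08:20, 09:10-09:45, 10:00-10:15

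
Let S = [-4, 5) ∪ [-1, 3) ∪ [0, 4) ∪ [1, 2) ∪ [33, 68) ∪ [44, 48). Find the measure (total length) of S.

44

Merged: [-4, 5), [33, 68).
Lengths: 9 + 35 = 44.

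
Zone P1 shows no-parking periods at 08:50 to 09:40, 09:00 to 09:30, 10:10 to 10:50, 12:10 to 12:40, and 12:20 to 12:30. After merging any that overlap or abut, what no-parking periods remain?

09:00-09:30 overlaps/touches 08:50-09:40 → extend to 08:50-09:40.
10:10-10:50 is disjoint → start new block.
12:10-12:40 is disjoint → start new block.
12:20-12:30 overlaps/touches 12:10-12:40 → extend to 12:10-12:40.

08:50-09:40, 10:10-10:50, 12:10-12:40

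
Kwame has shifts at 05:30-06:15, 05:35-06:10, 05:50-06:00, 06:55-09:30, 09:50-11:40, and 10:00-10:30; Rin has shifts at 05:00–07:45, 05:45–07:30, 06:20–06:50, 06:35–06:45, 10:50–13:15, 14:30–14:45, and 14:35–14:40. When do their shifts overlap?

05:30-06:15, 06:55-07:45, 10:50-11:40

First set merges to 05:30-06:15, 06:55-09:30, 09:50-11:40.
Second set merges to 05:00-07:45, 10:50-13:15, 14:30-14:45.
05:30-06:15 ∩ B → 05:30-06:15.
06:55-09:30 ∩ B → 06:55-07:45.
09:50-11:40 ∩ B → 10:50-11:40.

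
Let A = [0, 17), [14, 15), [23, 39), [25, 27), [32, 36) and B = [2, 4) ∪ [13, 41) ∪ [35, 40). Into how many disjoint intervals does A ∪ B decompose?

Merge the first list: [0, 17), [23, 39).
Merge the second list: [2, 4), [13, 41).
A ∪ B = [0, 41).
That is 1 disjoint piece.

1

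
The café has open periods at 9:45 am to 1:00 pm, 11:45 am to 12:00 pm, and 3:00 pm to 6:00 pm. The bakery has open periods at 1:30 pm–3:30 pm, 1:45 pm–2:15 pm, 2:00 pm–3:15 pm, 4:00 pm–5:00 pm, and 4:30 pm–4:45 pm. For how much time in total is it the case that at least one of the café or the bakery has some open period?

A, merged: 9:45 am-1:00 pm, 3:00 pm-6:00 pm.
B, merged: 1:30 pm-3:30 pm, 4:00 pm-5:00 pm.
A ∪ B = 9:45 am-1:00 pm, 1:30 pm-6:00 pm.
Total: 3 h 15 min + 4 h 30 min = 7 h 45 min.

7 h 45 min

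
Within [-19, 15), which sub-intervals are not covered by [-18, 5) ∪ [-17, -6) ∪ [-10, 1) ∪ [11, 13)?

[-19, -18) ∪ [5, 11) ∪ [13, 15)

The merged coverage is [-18, 5), [11, 13).
Uncovered inside [-19, 15): [-19, -18), [5, 11), [13, 15).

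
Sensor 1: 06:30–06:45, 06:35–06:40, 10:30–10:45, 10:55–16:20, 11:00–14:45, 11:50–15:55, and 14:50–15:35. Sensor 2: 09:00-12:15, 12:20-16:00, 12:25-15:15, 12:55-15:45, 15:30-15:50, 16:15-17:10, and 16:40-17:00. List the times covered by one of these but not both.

06:30–06:45, 09:00–10:30, 10:45–10:55, 12:15–12:20, 16:00–16:15, 16:20–17:10

First set merges to 06:30–06:45, 10:30–10:45, 10:55–16:20.
Second set merges to 09:00–12:15, 12:20–16:00, 16:15–17:10.
Only in the first: 06:30–06:45, 12:15–12:20, 16:00–16:15.
Only in the second: 09:00–10:30, 10:45–10:55, 16:20–17:10.
Together these are the periods covered by exactly one.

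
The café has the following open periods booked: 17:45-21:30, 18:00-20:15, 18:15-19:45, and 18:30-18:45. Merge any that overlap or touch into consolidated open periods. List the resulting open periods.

17:45-21:30

18:00-20:15 overlaps/touches 17:45-21:30 → extend to 17:45-21:30.
18:15-19:45 overlaps/touches 17:45-21:30 → extend to 17:45-21:30.
18:30-18:45 overlaps/touches 17:45-21:30 → extend to 17:45-21:30.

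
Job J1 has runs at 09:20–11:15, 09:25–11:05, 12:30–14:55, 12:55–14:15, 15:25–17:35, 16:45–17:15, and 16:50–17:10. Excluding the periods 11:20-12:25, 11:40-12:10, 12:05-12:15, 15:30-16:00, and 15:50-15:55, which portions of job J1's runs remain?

A, merged: 09:20–11:15, 12:30–14:55, 15:25–17:35.
B, merged: 11:20–12:25, 15:30–16:00.
09:20–11:15: no B overlap → unchanged.
12:30–14:55: no B overlap → unchanged.
15:25–17:35 minus B → 15:25–15:30, 16:00–17:35.

09:20–11:15, 12:30–14:55, 15:25–15:30, 16:00–17:35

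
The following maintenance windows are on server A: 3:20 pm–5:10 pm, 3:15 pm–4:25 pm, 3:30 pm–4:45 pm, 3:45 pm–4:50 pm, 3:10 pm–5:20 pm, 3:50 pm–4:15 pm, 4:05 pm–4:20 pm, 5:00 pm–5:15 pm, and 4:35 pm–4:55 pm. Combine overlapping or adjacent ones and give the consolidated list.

Sort by start: 3:10 pm–5:20 pm, 3:15 pm–4:25 pm, 3:20 pm–5:10 pm, 3:30 pm–4:45 pm, 3:45 pm–4:50 pm, 3:50 pm–4:15 pm, 4:05 pm–4:20 pm, 4:35 pm–4:55 pm, 5:00 pm–5:15 pm.
3:15 pm–4:25 pm overlaps/touches 3:10 pm–5:20 pm → extend to 3:10 pm–5:20 pm.
3:20 pm–5:10 pm overlaps/touches 3:10 pm–5:20 pm → extend to 3:10 pm–5:20 pm.
3:30 pm–4:45 pm overlaps/touches 3:10 pm–5:20 pm → extend to 3:10 pm–5:20 pm.
3:45 pm–4:50 pm overlaps/touches 3:10 pm–5:20 pm → extend to 3:10 pm–5:20 pm.
3:50 pm–4:15 pm overlaps/touches 3:10 pm–5:20 pm → extend to 3:10 pm–5:20 pm.
4:05 pm–4:20 pm overlaps/touches 3:10 pm–5:20 pm → extend to 3:10 pm–5:20 pm.
4:35 pm–4:55 pm overlaps/touches 3:10 pm–5:20 pm → extend to 3:10 pm–5:20 pm.
5:00 pm–5:15 pm overlaps/touches 3:10 pm–5:20 pm → extend to 3:10 pm–5:20 pm.

3:10 pm–5:20 pm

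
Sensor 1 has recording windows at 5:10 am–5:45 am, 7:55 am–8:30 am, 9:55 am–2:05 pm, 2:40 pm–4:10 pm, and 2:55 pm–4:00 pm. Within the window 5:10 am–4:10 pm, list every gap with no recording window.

The merged coverage is 5:10 am–5:45 am, 7:55 am–8:30 am, 9:55 am–2:05 pm, 2:40 pm–4:10 pm.
Complement within 5:10 am–4:10 pm: 5:45 am–7:55 am, 8:30 am–9:55 am, 2:05 pm–2:40 pm.

5:45 am–7:55 am, 8:30 am–9:55 am, 2:05 pm–2:40 pm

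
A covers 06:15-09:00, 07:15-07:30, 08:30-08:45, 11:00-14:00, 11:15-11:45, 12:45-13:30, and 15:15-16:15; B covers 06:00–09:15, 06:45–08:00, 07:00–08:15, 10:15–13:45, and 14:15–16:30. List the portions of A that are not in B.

13:45-14:00

First set merges to 06:15-09:00, 11:00-14:00, 15:15-16:15.
Second set merges to 06:00-09:15, 10:15-13:45, 14:15-16:30.
06:15-09:00: entirely removed.
11:00-14:00 \ B = 13:45-14:00.
15:15-16:15: entirely removed.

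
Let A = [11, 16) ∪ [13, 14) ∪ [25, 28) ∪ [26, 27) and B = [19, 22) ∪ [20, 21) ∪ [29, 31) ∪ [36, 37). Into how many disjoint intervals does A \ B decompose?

2

Merge the first list: [11, 16), [25, 28).
Merge the second list: [19, 22), [29, 31), [36, 37).
A \ B = [11, 16), [25, 28).
That is 2 disjoint pieces.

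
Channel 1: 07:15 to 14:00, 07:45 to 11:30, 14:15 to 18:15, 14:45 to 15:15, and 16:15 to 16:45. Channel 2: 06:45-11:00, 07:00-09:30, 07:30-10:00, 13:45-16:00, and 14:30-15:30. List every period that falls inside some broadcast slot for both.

07:15-11:00, 13:45-14:00, 14:15-16:00

Merge the first list: 07:15-14:00, 14:15-18:15.
Merge the second list: 06:45-11:00, 13:45-16:00.
07:15-14:00 ∩ B → 07:15-11:00, 13:45-14:00.
14:15-18:15 ∩ B → 14:15-16:00.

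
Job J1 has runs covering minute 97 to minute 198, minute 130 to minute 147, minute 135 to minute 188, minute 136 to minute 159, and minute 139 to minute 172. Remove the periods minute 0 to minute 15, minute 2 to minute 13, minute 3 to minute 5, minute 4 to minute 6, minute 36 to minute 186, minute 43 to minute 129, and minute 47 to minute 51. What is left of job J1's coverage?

First set merges to minute 97 to minute 198.
Second set merges to minute 0 to minute 15, minute 36 to minute 186.
minute 97 to minute 198 \ B = minute 186 to minute 198.

minute 186 to minute 198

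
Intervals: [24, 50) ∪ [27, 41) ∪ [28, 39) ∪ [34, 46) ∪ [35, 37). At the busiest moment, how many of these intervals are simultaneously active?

5

Walk the sorted start/end points keeping a running depth.
The depth first hits 5 at 35.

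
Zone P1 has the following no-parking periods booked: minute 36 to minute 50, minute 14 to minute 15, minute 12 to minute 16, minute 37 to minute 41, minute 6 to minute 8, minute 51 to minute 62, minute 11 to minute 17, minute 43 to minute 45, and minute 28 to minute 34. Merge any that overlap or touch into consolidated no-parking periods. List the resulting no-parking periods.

Sort by start: minute 6 to minute 8, minute 11 to minute 17, minute 12 to minute 16, minute 14 to minute 15, minute 28 to minute 34, minute 36 to minute 50, minute 37 to minute 41, minute 43 to minute 45, minute 51 to minute 62.
minute 11 to minute 17 is disjoint → start new block.
minute 12 to minute 16 overlaps/touches minute 11 to minute 17 → extend to minute 11 to minute 17.
minute 14 to minute 15 overlaps/touches minute 11 to minute 17 → extend to minute 11 to minute 17.
minute 28 to minute 34 is disjoint → start new block.
minute 36 to minute 50 is disjoint → start new block.
minute 37 to minute 41 overlaps/touches minute 36 to minute 50 → extend to minute 36 to minute 50.
minute 43 to minute 45 overlaps/touches minute 36 to minute 50 → extend to minute 36 to minute 50.
minute 51 to minute 62 is disjoint → start new block.

minute 6 to minute 8, minute 11 to minute 17, minute 28 to minute 34, minute 36 to minute 50, minute 51 to minute 62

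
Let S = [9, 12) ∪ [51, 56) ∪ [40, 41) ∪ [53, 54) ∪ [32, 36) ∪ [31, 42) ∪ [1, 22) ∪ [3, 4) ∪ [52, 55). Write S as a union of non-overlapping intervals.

Sort by start: [1, 22), [3, 4), [9, 12), [31, 42), [32, 36), [40, 41), [51, 56), [52, 55), [53, 54).
[3, 4) overlaps/touches [1, 22) → extend to [1, 22).
[9, 12) overlaps/touches [1, 22) → extend to [1, 22).
[31, 42) is disjoint → start new block.
[32, 36) overlaps/touches [31, 42) → extend to [31, 42).
[40, 41) overlaps/touches [31, 42) → extend to [31, 42).
[51, 56) is disjoint → start new block.
[52, 55) overlaps/touches [51, 56) → extend to [51, 56).
[53, 54) overlaps/touches [51, 56) → extend to [51, 56).

[1, 22) ∪ [31, 42) ∪ [51, 56)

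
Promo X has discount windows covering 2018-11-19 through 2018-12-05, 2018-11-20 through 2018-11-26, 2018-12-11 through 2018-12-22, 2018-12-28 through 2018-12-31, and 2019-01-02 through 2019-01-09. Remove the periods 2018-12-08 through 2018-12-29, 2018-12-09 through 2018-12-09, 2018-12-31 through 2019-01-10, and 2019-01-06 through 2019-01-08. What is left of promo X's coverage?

First set merges to 2018-11-19 through 2018-12-05, 2018-12-11 through 2018-12-22, 2018-12-28 through 2018-12-31, 2019-01-02 through 2019-01-09.
Second set merges to 2018-12-08 through 2018-12-29, 2018-12-31 through 2019-01-10.
2018-11-19 through 2018-12-05: no B overlap → unchanged.
2018-12-11 through 2018-12-22: fully covered by B → removed.
2018-12-28 through 2018-12-31 minus B → 2018-12-30 through 2018-12-30.
2019-01-02 through 2019-01-09: fully covered by B → removed.

2018-11-19 through 2018-12-05, 2018-12-30 through 2018-12-30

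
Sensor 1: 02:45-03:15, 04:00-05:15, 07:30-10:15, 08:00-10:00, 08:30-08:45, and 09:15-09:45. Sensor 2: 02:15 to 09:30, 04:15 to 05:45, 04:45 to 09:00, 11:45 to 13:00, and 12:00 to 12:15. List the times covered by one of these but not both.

First set merges to 02:45–03:15, 04:00–05:15, 07:30–10:15.
Second set merges to 02:15–09:30, 11:45–13:00.
A \ B = 09:30–10:15.
B \ A = 02:15–02:45, 03:15–04:00, 05:15–07:30, 11:45–13:00.
Union of the two gives the symmetric difference.

02:15–02:45, 03:15–04:00, 05:15–07:30, 09:30–10:15, 11:45–13:00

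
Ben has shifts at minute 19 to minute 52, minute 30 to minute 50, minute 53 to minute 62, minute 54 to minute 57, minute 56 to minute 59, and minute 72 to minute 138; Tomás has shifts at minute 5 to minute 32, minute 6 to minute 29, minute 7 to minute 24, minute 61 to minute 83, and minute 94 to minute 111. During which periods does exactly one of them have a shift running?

Merge the first list: minute 19 to minute 52, minute 53 to minute 62, minute 72 to minute 138.
Merge the second list: minute 5 to minute 32, minute 61 to minute 83, minute 94 to minute 111.
A but not B: minute 32 to minute 52, minute 53 to minute 61, minute 83 to minute 94, minute 111 to minute 138.
B but not A: minute 5 to minute 19, minute 62 to minute 72.
Combining gives A △ B.

minute 5 to minute 19, minute 32 to minute 52, minute 53 to minute 61, minute 62 to minute 72, minute 83 to minute 94, minute 111 to minute 138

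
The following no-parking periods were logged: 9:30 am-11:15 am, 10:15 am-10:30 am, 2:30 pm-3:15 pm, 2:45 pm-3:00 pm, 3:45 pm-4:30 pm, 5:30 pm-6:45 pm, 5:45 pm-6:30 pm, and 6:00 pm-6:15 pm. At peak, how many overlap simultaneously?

Sweep endpoints in order; track running count of active intervals.
Peak of 3 reached at 6:00 pm.

3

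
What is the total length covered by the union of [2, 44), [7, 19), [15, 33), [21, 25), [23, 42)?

Merged: [2, 44).
Length: 42.

42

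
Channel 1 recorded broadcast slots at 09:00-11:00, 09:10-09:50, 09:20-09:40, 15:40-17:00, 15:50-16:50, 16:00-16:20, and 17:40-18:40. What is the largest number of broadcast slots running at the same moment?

Sweep endpoints in order; track running count of active intervals.
Peak of 3 reached at 09:20.

3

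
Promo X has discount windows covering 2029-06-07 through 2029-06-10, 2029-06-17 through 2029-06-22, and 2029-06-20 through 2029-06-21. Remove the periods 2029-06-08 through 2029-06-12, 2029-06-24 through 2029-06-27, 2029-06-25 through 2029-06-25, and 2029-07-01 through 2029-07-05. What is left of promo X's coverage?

Merge the first list: 2029-06-07 through 2029-06-10, 2029-06-17 through 2029-06-22.
Merge the second list: 2029-06-08 through 2029-06-12, 2029-06-24 through 2029-06-27, 2029-07-01 through 2029-07-05.
2029-06-07 through 2029-06-10 with B removed leaves 2029-06-07 through 2029-06-07.
2029-06-17 through 2029-06-22 is untouched.

2029-06-07 through 2029-06-07, 2029-06-17 through 2029-06-22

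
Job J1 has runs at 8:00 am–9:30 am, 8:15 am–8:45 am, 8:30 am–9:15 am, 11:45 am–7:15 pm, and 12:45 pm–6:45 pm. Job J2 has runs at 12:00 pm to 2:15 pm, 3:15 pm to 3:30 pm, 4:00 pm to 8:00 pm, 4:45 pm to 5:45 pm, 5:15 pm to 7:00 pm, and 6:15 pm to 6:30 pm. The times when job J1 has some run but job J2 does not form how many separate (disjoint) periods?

First set merges to 8:00 am–9:30 am, 11:45 am–7:15 pm.
Second set merges to 12:00 pm–2:15 pm, 3:15 pm–3:30 pm, 4:00 pm–8:00 pm.
A \ B = 8:00 am–9:30 am, 11:45 am–12:00 pm, 2:15 pm–3:15 pm, 3:30 pm–4:00 pm.
That is 4 disjoint pieces.

4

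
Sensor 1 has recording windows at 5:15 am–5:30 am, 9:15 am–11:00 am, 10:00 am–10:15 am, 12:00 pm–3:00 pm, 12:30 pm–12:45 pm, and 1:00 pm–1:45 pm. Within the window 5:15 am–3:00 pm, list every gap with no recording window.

The merged coverage is 5:15 am-5:30 am, 9:15 am-11:00 am, 12:00 pm-3:00 pm.
Uncovered inside 5:15 am-3:00 pm: 5:30 am-9:15 am, 11:00 am-12:00 pm.

5:30 am-9:15 am, 11:00 am-12:00 pm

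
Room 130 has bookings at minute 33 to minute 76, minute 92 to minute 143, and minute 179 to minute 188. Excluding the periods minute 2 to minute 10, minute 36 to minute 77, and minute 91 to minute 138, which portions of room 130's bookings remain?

minute 33 to minute 76 \ B = minute 33 to minute 36.
minute 92 to minute 143 \ B = minute 138 to minute 143.
minute 179 to minute 188: nothing removed.

minute 33 to minute 36, minute 138 to minute 143, minute 179 to minute 188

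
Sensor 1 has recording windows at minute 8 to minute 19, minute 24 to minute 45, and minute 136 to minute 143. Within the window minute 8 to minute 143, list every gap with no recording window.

minute 19 to minute 24, minute 45 to minute 136

After merging, the occupied span is minute 8 to minute 19, minute 24 to minute 45, minute 136 to minute 143.
Uncovered inside minute 8 to minute 143: minute 19 to minute 24, minute 45 to minute 136.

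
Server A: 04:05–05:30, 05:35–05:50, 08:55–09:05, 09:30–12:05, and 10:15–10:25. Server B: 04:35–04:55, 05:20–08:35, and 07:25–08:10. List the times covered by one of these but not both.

First set merges to 04:05–05:30, 05:35–05:50, 08:55–09:05, 09:30–12:05.
Second set merges to 04:35–04:55, 05:20–08:35.
Only in the first: 04:05–04:35, 04:55–05:20, 08:55–09:05, 09:30–12:05.
Only in the second: 05:30–05:35, 05:50–08:35.
Together these are the periods covered by exactly one.

04:05–04:35, 04:55–05:20, 05:30–05:35, 05:50–08:35, 08:55–09:05, 09:30–12:05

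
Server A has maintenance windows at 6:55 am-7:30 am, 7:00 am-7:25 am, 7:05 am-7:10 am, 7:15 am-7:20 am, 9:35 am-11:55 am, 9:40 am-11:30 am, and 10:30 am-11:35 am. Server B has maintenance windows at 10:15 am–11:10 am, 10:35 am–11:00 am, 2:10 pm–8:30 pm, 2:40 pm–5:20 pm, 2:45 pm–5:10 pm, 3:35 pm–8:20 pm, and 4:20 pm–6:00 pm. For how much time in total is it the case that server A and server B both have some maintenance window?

A, merged: 6:55 am–7:30 am, 9:35 am–11:55 am.
B, merged: 10:15 am–11:10 am, 2:10 pm–8:30 pm.
A ∩ B = 10:15 am–11:10 am.
Total: 55 min.

55 min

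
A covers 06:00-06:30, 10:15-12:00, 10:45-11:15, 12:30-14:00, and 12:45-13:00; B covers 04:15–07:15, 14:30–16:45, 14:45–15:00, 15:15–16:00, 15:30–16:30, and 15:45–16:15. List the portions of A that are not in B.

A, merged: 06:00-06:30, 10:15-12:00, 12:30-14:00.
B, merged: 04:15-07:15, 14:30-16:45.
06:00-06:30: fully covered by B → removed.
10:15-12:00: no B overlap → unchanged.
12:30-14:00: no B overlap → unchanged.

10:15-12:00, 12:30-14:00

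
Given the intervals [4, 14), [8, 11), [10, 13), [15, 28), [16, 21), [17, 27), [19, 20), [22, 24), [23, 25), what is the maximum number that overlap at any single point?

4

Sweep endpoints in order; track running count of active intervals.
Peak of 4 reached at 19.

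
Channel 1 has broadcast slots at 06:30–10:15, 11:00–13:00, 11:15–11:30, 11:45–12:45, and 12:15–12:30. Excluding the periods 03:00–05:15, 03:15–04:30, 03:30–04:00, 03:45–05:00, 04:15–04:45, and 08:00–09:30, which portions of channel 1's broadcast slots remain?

06:30–08:00, 09:30–10:15, 11:00–13:00

Merge the first list: 06:30–10:15, 11:00–13:00.
Merge the second list: 03:00–05:15, 08:00–09:30.
06:30–10:15 \ B = 06:30–08:00, 09:30–10:15.
11:00–13:00: nothing removed.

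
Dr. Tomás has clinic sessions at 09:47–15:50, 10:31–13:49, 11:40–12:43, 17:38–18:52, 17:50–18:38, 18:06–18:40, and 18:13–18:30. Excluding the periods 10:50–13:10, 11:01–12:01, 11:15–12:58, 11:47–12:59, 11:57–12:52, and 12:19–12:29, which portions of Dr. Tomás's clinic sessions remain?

A, merged: 09:47-15:50, 17:38-18:52.
B, merged: 10:50-13:10.
09:47-15:50 with B removed leaves 09:47-10:50, 13:10-15:50.
17:38-18:52 is untouched.

09:47-10:50, 13:10-15:50, 17:38-18:52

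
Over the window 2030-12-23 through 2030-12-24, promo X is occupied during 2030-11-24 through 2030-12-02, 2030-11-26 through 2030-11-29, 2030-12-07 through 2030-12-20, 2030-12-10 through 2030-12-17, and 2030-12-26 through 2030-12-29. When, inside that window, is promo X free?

After merging, the occupied span is 2030-11-24 through 2030-12-02, 2030-12-07 through 2030-12-20, 2030-12-26 through 2030-12-29.
Uncovered inside 2030-12-23 through 2030-12-24: 2030-12-23 through 2030-12-24.

2030-12-23 through 2030-12-24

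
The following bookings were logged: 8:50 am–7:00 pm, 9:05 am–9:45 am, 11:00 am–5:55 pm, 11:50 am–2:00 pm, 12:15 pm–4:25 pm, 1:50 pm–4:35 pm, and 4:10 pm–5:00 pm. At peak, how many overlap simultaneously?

5

Sweep endpoints in order; track running count of active intervals.
Peak of 5 reached at 1:50 pm.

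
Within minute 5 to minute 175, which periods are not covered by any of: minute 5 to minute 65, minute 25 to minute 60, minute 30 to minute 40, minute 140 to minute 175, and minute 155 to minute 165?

minute 65 to minute 140

The merged coverage is minute 5 to minute 65, minute 140 to minute 175.
Gaps within minute 5 to minute 175: minute 65 to minute 140.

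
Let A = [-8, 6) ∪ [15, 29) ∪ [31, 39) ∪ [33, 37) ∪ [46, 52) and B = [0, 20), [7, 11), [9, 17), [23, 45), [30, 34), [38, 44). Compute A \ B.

[-8, 0) ∪ [20, 23) ∪ [46, 52)

First set merges to [-8, 6), [15, 29), [31, 39), [46, 52).
Second set merges to [0, 20), [23, 45).
[-8, 6) with B removed leaves [-8, 0).
[15, 29) with B removed leaves [20, 23).
[31, 39) lies entirely inside B → drops out.
[46, 52) is untouched.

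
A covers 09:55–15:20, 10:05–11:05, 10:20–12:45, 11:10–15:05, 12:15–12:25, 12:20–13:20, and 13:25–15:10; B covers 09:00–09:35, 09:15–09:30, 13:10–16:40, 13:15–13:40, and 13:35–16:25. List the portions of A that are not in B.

09:55-13:10

A, merged: 09:55-15:20.
B, merged: 09:00-09:35, 13:10-16:40.
09:55-15:20 with B removed leaves 09:55-13:10.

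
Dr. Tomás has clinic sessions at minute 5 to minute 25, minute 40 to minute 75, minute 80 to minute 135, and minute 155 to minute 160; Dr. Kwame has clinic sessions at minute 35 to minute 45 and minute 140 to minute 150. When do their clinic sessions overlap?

minute 5 to minute 25 falls entirely outside B.
minute 40 to minute 75 overlaps B on minute 40 to minute 45.
minute 80 to minute 135 falls entirely outside B.
minute 155 to minute 160 falls entirely outside B.

minute 40 to minute 45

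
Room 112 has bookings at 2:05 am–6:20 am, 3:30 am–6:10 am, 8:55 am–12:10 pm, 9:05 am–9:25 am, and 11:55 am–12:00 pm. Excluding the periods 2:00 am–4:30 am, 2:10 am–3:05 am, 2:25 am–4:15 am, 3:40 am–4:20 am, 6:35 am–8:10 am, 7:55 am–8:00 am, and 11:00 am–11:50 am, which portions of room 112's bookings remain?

4:30 am–6:20 am, 8:55 am–11:00 am, 11:50 am–12:10 pm

First set merges to 2:05 am–6:20 am, 8:55 am–12:10 pm.
Second set merges to 2:00 am–4:30 am, 6:35 am–8:10 am, 11:00 am–11:50 am.
2:05 am–6:20 am with B removed leaves 4:30 am–6:20 am.
8:55 am–12:10 pm with B removed leaves 8:55 am–11:00 am, 11:50 am–12:10 pm.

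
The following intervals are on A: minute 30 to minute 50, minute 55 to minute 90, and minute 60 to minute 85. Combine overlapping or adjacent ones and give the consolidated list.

minute 55 to minute 90 is disjoint → start new block.
minute 60 to minute 85 overlaps/touches minute 55 to minute 90 → extend to minute 55 to minute 90.

minute 30 to minute 50, minute 55 to minute 90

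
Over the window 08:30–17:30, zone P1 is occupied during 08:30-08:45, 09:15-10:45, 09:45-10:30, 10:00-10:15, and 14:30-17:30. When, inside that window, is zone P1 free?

08:45–09:15, 10:45–14:30

Covered (merged): 08:30–08:45, 09:15–10:45, 14:30–17:30.
Uncovered inside 08:30–17:30: 08:45–09:15, 10:45–14:30.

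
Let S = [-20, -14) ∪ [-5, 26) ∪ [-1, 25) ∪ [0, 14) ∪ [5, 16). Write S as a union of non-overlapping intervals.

[-5, 26) is disjoint → start new block.
[-1, 25) overlaps/touches [-5, 26) → extend to [-5, 26).
[0, 14) overlaps/touches [-5, 26) → extend to [-5, 26).
[5, 16) overlaps/touches [-5, 26) → extend to [-5, 26).

[-20, -14) ∪ [-5, 26)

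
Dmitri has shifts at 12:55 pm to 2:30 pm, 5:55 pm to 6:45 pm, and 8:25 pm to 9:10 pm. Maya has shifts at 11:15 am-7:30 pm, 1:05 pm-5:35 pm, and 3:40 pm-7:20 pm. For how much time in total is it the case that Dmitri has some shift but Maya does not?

Second set merges to 11:15 am–7:30 pm.
A \ B = 8:25 pm–9:10 pm.
Total: 45 min.

45 min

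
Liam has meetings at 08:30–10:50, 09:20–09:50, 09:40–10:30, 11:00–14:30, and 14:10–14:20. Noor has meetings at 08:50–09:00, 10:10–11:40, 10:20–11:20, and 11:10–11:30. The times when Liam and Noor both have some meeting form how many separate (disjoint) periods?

Merge the first list: 08:30-10:50, 11:00-14:30.
Merge the second list: 08:50-09:00, 10:10-11:40.
A ∩ B = 08:50-09:00, 10:10-10:50, 11:00-11:40.
That is 3 disjoint pieces.

3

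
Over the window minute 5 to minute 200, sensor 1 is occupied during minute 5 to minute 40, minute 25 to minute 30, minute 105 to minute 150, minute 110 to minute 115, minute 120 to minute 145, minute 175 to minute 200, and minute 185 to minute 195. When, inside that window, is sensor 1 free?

After merging, the occupied span is minute 5 to minute 40, minute 105 to minute 150, minute 175 to minute 200.
Gaps within minute 5 to minute 200: minute 40 to minute 105, minute 150 to minute 175.

minute 40 to minute 105, minute 150 to minute 175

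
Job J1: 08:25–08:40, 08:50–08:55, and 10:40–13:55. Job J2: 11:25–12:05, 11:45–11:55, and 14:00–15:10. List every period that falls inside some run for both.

Second set merges to 11:25-12:05, 14:00-15:10.
08:25-08:40 falls entirely outside B.
08:50-08:55 falls entirely outside B.
10:40-13:55 overlaps B on 11:25-12:05.

11:25-12:05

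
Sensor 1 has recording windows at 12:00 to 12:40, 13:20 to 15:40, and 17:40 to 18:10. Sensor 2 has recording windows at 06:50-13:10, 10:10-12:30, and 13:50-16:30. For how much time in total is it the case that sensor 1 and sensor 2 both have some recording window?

2 h 30 min

Merge the second list: 06:50-13:10, 13:50-16:30.
A ∩ B = 12:00-12:40, 13:50-15:40.
Total: 40 min + 1 h 50 min = 2 h 30 min.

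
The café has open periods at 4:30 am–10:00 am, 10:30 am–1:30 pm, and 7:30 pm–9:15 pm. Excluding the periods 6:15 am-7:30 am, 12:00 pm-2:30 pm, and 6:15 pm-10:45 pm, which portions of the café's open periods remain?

4:30 am–10:00 am minus B → 4:30 am–6:15 am, 7:30 am–10:00 am.
10:30 am–1:30 pm minus B → 10:30 am–12:00 pm.
7:30 pm–9:15 pm: fully covered by B → removed.

4:30 am–6:15 am, 7:30 am–10:00 am, 10:30 am–12:00 pm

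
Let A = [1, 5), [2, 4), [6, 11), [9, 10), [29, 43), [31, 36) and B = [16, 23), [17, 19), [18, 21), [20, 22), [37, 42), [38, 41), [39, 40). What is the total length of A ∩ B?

A, merged: [1, 5), [6, 11), [29, 43).
B, merged: [16, 23), [37, 42).
A ∩ B = [37, 42).
Total: 5.

5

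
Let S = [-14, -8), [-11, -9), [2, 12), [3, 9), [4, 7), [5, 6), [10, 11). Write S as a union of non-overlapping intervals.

[-11, -9) overlaps/touches [-14, -8) → extend to [-14, -8).
[2, 12) is disjoint → start new block.
[3, 9) overlaps/touches [2, 12) → extend to [2, 12).
[4, 7) overlaps/touches [2, 12) → extend to [2, 12).
[5, 6) overlaps/touches [2, 12) → extend to [2, 12).
[10, 11) overlaps/touches [2, 12) → extend to [2, 12).

[-14, -8) ∪ [2, 12)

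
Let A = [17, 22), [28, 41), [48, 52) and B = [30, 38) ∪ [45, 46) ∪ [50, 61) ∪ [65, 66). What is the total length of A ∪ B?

33

A ∪ B = [17, 22), [28, 41), [45, 46), [48, 61), [65, 66).
Total: 5 + 13 + 1 + 13 + 1 = 33.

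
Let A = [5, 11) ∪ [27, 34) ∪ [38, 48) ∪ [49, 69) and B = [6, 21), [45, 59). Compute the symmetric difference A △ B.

Only in the first: [5, 6), [27, 34), [38, 45), [59, 69).
Only in the second: [11, 21), [48, 49).
Together these are the periods covered by exactly one.

[5, 6) ∪ [11, 21) ∪ [27, 34) ∪ [38, 45) ∪ [48, 49) ∪ [59, 69)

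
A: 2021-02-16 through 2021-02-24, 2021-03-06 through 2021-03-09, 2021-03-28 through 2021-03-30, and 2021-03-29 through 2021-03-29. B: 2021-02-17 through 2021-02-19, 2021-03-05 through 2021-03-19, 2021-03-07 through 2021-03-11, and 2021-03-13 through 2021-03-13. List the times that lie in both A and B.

A, merged: 2021-02-16 through 2021-02-24, 2021-03-06 through 2021-03-09, 2021-03-28 through 2021-03-30.
B, merged: 2021-02-17 through 2021-02-19, 2021-03-05 through 2021-03-19.
2021-02-16 through 2021-02-24 overlaps B on 2021-02-17 through 2021-02-19.
2021-03-06 through 2021-03-09 overlaps B on 2021-03-06 through 2021-03-09.
2021-03-28 through 2021-03-30 falls entirely outside B.

2021-02-17 through 2021-02-19, 2021-03-06 through 2021-03-09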